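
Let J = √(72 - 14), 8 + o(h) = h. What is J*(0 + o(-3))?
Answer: -11*√58 ≈ -83.774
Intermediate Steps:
o(h) = -8 + h
J = √58 ≈ 7.6158
J*(0 + o(-3)) = √58*(0 + (-8 - 3)) = √58*(0 - 11) = √58*(-11) = -11*√58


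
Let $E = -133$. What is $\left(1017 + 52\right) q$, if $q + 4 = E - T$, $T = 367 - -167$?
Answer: $-717299$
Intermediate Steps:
$T = 534$ ($T = 367 + 167 = 534$)
$q = -671$ ($q = -4 - 667 = -671$)
$\left(1017 + 52\right) q = \left(1017 + 52\right) \left(-671\right) = 1069 \left(-671\right) = -717299$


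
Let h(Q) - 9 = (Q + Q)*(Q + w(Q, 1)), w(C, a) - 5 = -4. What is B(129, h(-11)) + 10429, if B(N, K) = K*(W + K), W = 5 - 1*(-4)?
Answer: 64931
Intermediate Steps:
W = 9 (W = 5 + 4 = 9)
w(C, a) = 1 (w(C, a) = 5 - 4 = 1)
h(Q) = 9 + 2*Q*(1 + Q) (h(Q) = 9 + (Q + Q)*(Q + 1) = 9 + (2*Q)*(1 + Q) = 9 + 2*Q*(1 + Q))
B(N, K) = K*(9 + K)
B(129, h(-11)) + 10429 = (9 + 2*(-11) + 2*(-11)²)*(9 + (9 + 2*(-11) + 2*(-11)²)) + 10429 = (9 - 22 + 2*121)*(9 + (9 - 22 + 2*121)) + 10429 = (9 - 22 + 242)*(9 + (9 - 22 + 242)) + 10429 = 229*(9 + 229) + 10429 = 229*238 + 10429 = 54502 + 10429 = 64931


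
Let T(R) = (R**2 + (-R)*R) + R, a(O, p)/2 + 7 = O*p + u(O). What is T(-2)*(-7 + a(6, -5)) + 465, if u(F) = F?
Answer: 603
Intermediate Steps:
a(O, p) = -14 + 2*O + 2*O*p (a(O, p) = -14 + 2*(O*p + O) = -14 + 2*(O + O*p) = -14 + (2*O + 2*O*p) = -14 + 2*O + 2*O*p)
T(R) = R (T(R) = (R**2 - R**2) + R = 0 + R = R)
T(-2)*(-7 + a(6, -5)) + 465 = -2*(-7 + (-14 + 2*6 + 2*6*(-5))) + 465 = -2*(-7 + (-14 + 12 - 60)) + 465 = -2*(-7 - 62) + 465 = -2*(-69) + 465 = 138 + 465 = 603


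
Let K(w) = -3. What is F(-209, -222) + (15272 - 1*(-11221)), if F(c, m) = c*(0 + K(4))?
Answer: 27120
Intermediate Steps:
F(c, m) = -3*c (F(c, m) = c*(0 - 3) = c*(-3) = -3*c)
F(-209, -222) + (15272 - 1*(-11221)) = -3*(-209) + (15272 - 1*(-11221)) = 627 + (15272 + 11221) = 627 + 26493 = 27120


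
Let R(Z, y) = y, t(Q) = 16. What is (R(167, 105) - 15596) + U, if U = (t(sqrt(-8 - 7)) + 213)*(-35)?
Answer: -23506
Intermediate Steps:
U = -8015 (U = (16 + 213)*(-35) = 229*(-35) = -8015)
(R(167, 105) - 15596) + U = (105 - 15596) - 8015 = -15491 - 8015 = -23506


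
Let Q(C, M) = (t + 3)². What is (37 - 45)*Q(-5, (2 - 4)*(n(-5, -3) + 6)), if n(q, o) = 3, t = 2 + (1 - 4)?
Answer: -32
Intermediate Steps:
t = -1 (t = 2 - 3 = -1)
Q(C, M) = 4 (Q(C, M) = (-1 + 3)² = 2² = 4)
(37 - 45)*Q(-5, (2 - 4)*(n(-5, -3) + 6)) = (37 - 45)*4 = -8*4 = -32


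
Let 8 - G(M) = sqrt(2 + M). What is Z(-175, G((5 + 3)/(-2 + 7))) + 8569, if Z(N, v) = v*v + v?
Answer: 43223/5 - 51*sqrt(10)/5 ≈ 8612.3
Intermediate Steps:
G(M) = 8 - sqrt(2 + M)
Z(N, v) = v + v**2 (Z(N, v) = v**2 + v = v + v**2)
Z(-175, G((5 + 3)/(-2 + 7))) + 8569 = (8 - sqrt(2 + (5 + 3)/(-2 + 7)))*(1 + (8 - sqrt(2 + (5 + 3)/(-2 + 7)))) + 8569 = (8 - sqrt(2 + 8/5))*(1 + (8 - sqrt(2 + 8/5))) + 8569 = (8 - sqrt(18/5))*(1 + (8 - sqrt(18/5))) + 8569 = (8 - 3*sqrt(10)/5)*(1 + (8 - 3*sqrt(10)/5)) + 8569 = (8 - 3*sqrt(10)/5)*(9 - 3*sqrt(10)/5) + 8569 = 8569 + (8 - 3*sqrt(10)/5)*(9 - 3*sqrt(10)/5)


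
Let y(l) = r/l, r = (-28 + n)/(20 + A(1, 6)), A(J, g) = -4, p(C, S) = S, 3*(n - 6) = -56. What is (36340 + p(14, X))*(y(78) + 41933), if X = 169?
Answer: 2865902284135/1872 ≈ 1.5309e+9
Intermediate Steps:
n = -38/3 (n = 6 + (1/3)*(-56) = 6 - 56/3 = -38/3 ≈ -12.667)
r = -61/24 (r = (-28 - 38/3)/(20 - 4) = -122/3/16 = -122/3*1/16 = -61/24 ≈ -2.5417)
y(l) = -61/(24*l)
(36340 + p(14, X))*(y(78) + 41933) = (36340 + 169)*(-61/24/78 + 41933) = 36509*(-61/24*1/78 + 41933) = 36509*(-61/1872 + 41933) = 36509*(78498515/1872) = 2865902284135/1872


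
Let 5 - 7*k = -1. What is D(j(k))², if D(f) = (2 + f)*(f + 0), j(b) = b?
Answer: 14400/2401 ≈ 5.9975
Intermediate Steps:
k = 6/7 (k = 5/7 - ⅐*(-1) = 5/7 + ⅐ = 6/7 ≈ 0.85714)
D(f) = f*(2 + f) (D(f) = (2 + f)*f = f*(2 + f))
D(j(k))² = (6*(2 + 6/7)/7)² = ((6/7)*(20/7))² = (120/49)² = 14400/2401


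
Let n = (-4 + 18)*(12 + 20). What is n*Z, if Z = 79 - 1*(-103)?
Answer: 81536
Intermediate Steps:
Z = 182 (Z = 79 + 103 = 182)
n = 448 (n = 14*32 = 448)
n*Z = 448*182 = 81536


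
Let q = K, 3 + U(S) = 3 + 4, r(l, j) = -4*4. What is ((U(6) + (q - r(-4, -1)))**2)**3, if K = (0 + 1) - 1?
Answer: 64000000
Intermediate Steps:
K = 0 (K = 1 - 1 = 0)
r(l, j) = -16
U(S) = 4 (U(S) = -3 + (3 + 4) = -3 + 7 = 4)
q = 0
((U(6) + (q - r(-4, -1)))**2)**3 = ((4 + (0 - 1*(-16)))**2)**3 = ((4 + (0 + 16))**2)**3 = ((4 + 16)**2)**3 = (20**2)**3 = 400**3 = 64000000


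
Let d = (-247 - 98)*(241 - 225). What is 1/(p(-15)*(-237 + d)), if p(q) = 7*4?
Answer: -1/161196 ≈ -6.2036e-6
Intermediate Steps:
p(q) = 28
d = -5520 (d = -345*16 = -5520)
1/(p(-15)*(-237 + d)) = 1/(28*(-237 - 5520)) = 1/(28*(-5757)) = 1/(-161196) = -1/161196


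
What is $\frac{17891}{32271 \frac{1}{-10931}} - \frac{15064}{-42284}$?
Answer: $- \frac{66684263255}{11004411} \approx -6059.8$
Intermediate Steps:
$\frac{17891}{32271 \frac{1}{-10931}} - \frac{15064}{-42284} = \frac{17891}{32271 \left(- \frac{1}{10931}\right)} - - \frac{3766}{10571} = \frac{17891}{- \frac{32271}{10931}} + \frac{3766}{10571} = 17891 \left(- \frac{10931}{32271}\right) + \frac{3766}{10571} = - \frac{195566521}{32271} + \frac{3766}{10571} = - \frac{66684263255}{11004411}$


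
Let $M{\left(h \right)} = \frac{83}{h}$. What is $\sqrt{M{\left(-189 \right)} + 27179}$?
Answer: $\frac{2 \sqrt{26967927}}{63} \approx 164.86$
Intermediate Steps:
$\sqrt{M{\left(-189 \right)} + 27179} = \sqrt{\frac{83}{-189} + 27179} = \sqrt{83 \left(- \frac{1}{189}\right) + 27179} = \sqrt{- \frac{83}{189} + 27179} = \sqrt{\frac{5136748}{189}} = \frac{2 \sqrt{26967927}}{63}$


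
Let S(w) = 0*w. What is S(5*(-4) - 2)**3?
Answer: 0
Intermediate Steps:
S(w) = 0
S(5*(-4) - 2)**3 = 0**3 = 0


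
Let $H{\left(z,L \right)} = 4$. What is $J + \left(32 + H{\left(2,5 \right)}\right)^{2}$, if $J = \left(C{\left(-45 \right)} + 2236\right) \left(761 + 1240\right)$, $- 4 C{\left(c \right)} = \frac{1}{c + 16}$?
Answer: $\frac{17902197}{4} \approx 4.4756 \cdot 10^{6}$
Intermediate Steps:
$C{\left(c \right)} = - \frac{1}{4 \left(16 + c\right)}$ ($C{\left(c \right)} = - \frac{1}{4 \left(c + 16\right)} = - \frac{1}{4 \left(16 + c\right)}$)
$J = \frac{17897013}{4}$ ($J = \left(- \frac{1}{64 + 4 \left(-45\right)} + 2236\right) \left(761 + 1240\right) = \left(- \frac{1}{64 - 180} + 2236\right) 2001 = \left(- \frac{1}{-116} + 2236\right) 2001 = \left(\left(-1\right) \left(- \frac{1}{116}\right) + 2236\right) 2001 = \left(\frac{1}{116} + 2236\right) 2001 = \frac{259377}{116} \cdot 2001 = \frac{17897013}{4} \approx 4.4743 \cdot 10^{6}$)
$J + \left(32 + H{\left(2,5 \right)}\right)^{2} = \frac{17897013}{4} + \left(32 + 4\right)^{2} = \frac{17897013}{4} + 36^{2} = \frac{17897013}{4} + 1296 = \frac{17902197}{4}$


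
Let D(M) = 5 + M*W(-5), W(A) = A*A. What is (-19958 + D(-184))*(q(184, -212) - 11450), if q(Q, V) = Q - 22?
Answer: 277154264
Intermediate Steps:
q(Q, V) = -22 + Q
W(A) = A²
D(M) = 5 + 25*M (D(M) = 5 + M*(-5)² = 5 + M*25 = 5 + 25*M)
(-19958 + D(-184))*(q(184, -212) - 11450) = (-19958 + (5 + 25*(-184)))*((-22 + 184) - 11450) = (-19958 + (5 - 4600))*(162 - 11450) = (-19958 - 4595)*(-11288) = -24553*(-11288) = 277154264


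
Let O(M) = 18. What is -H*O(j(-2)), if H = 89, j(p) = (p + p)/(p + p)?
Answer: -1602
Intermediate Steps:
j(p) = 1 (j(p) = (2*p)/((2*p)) = (2*p)*(1/(2*p)) = 1)
-H*O(j(-2)) = -89*18 = -1*1602 = -1602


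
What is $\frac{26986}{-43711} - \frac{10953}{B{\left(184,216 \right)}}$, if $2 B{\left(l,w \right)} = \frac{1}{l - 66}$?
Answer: $- \frac{112988940574}{43711} \approx -2.5849 \cdot 10^{6}$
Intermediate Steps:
$B{\left(l,w \right)} = \frac{1}{2 \left(-66 + l\right)}$ ($B{\left(l,w \right)} = \frac{1}{2 \left(l - 66\right)} = \frac{1}{2 \left(-66 + l\right)}$)
$\frac{26986}{-43711} - \frac{10953}{B{\left(184,216 \right)}} = \frac{26986}{-43711} - \frac{10953}{\frac{1}{2} \frac{1}{-66 + 184}} = 26986 \left(- \frac{1}{43711}\right) - \frac{10953}{\frac{1}{2} \cdot \frac{1}{118}} = - \frac{26986}{43711} - \frac{10953}{\frac{1}{2} \cdot \frac{1}{118}} = - \frac{26986}{43711} - 10953 \frac{1}{\frac{1}{236}} = - \frac{26986}{43711} - 2584908 = - \frac{112988940574}{43711}$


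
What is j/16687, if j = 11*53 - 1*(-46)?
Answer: 17/451 ≈ 0.037694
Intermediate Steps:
j = 629 (j = 583 + 46 = 629)
j/16687 = 629/16687 = 629*(1/16687) = 17/451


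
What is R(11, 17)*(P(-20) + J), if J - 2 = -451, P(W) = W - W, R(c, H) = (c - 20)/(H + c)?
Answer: 4041/28 ≈ 144.32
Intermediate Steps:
R(c, H) = (-20 + c)/(H + c)
P(W) = 0
J = -449 (J = 2 - 451 = -449)
R(11, 17)*(P(-20) + J) = ((-20 + 11)/(17 + 11))*(0 - 449) = (-9/28)*(-449) = ((1/28)*(-9))*(-449) = -9/28*(-449) = 4041/28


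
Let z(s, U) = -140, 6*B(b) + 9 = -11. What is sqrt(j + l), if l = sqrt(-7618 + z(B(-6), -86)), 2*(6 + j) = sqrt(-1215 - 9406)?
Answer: sqrt(-24 + 2*I*sqrt(10621) + 12*I*sqrt(862))/2 ≈ 8.1773 + 8.5363*I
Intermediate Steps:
j = -6 + I*sqrt(10621)/2 (j = -6 + sqrt(-1215 - 9406)/2 = -6 + sqrt(-10621)/2 = -6 + (I*sqrt(10621))/2 = -6 + I*sqrt(10621)/2 ≈ -6.0 + 51.529*I)
B(b) = -10/3 (B(b) = -3/2 + (1/6)*(-11) = -3/2 - 11/6 = -10/3)
l = 3*I*sqrt(862) (l = sqrt(-7618 - 140) = sqrt(-7758) = 3*I*sqrt(862) ≈ 88.079*I)
sqrt(j + l) = sqrt((-6 + I*sqrt(10621)/2) + 3*I*sqrt(862)) = sqrt(-6 + I*sqrt(10621)/2 + 3*I*sqrt(862))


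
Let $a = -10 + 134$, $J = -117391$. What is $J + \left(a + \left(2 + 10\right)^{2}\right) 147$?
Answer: $-77995$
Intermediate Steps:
$a = 124$
$J + \left(a + \left(2 + 10\right)^{2}\right) 147 = -117391 + \left(124 + \left(2 + 10\right)^{2}\right) 147 = -117391 + \left(124 + 12^{2}\right) 147 = -117391 + \left(124 + 144\right) 147 = -117391 + 268 \cdot 147 = -117391 + 39396 = -77995$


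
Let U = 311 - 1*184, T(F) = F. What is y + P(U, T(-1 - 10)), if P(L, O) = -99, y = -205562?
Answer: -205661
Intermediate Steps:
U = 127 (U = 311 - 184 = 127)
y + P(U, T(-1 - 10)) = -205562 - 99 = -205661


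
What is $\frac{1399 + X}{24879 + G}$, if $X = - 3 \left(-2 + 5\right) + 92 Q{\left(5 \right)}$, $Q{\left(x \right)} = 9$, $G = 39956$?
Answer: $\frac{2218}{64835} \approx 0.03421$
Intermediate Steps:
$X = 819$ ($X = - 3 \left(-2 + 5\right) + 92 \cdot 9 = \left(-3\right) 3 + 828 = -9 + 828 = 819$)
$\frac{1399 + X}{24879 + G} = \frac{1399 + 819}{24879 + 39956} = \frac{2218}{64835}$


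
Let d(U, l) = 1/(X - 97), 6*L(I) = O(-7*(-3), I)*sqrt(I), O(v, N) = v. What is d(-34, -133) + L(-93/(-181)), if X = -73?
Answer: -1/170 + 7*sqrt(16833)/362 ≈ 2.5029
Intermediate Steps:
L(I) = 7*sqrt(I)/2 (L(I) = ((-7*(-3))*sqrt(I))/6 = (21*sqrt(I))/6 = 7*sqrt(I)/2)
d(U, l) = -1/170 (d(U, l) = 1/(-73 - 97) = 1/(-170) = -1/170)
d(-34, -133) + L(-93/(-181)) = -1/170 + 7*sqrt(-93/(-181))/2 = -1/170 + 7*sqrt(-93*(-1/181))/2 = -1/170 + 7*sqrt(93/181)/2 = -1/170 + 7*(sqrt(16833)/181)/2 = -1/170 + 7*sqrt(16833)/362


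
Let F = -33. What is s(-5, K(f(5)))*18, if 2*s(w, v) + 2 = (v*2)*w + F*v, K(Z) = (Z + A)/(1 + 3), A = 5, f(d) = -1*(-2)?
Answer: -2781/4 ≈ -695.25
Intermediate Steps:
f(d) = 2
K(Z) = 5/4 + Z/4 (K(Z) = (Z + 5)/(1 + 3) = (5 + Z)/4 = (5 + Z)*(1/4) = 5/4 + Z/4)
s(w, v) = -1 - 33*v/2 + v*w (s(w, v) = -1 + ((v*2)*w - 33*v)/2 = -1 + ((2*v)*w - 33*v)/2 = -1 + (2*v*w - 33*v)/2 = -1 + (-33*v + 2*v*w)/2 = -1 + (-33*v/2 + v*w) = -1 - 33*v/2 + v*w)
s(-5, K(f(5)))*18 = (-1 - 33*(5/4 + (1/4)*2)/2 + (5/4 + (1/4)*2)*(-5))*18 = (-1 - 33*(5/4 + 1/2)/2 + (5/4 + 1/2)*(-5))*18 = (-1 - 33/2*7/4 + (7/4)*(-5))*18 = (-1 - 231/8 - 35/4)*18 = -309/8*18 = -2781/4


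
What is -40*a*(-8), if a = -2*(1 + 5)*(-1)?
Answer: 3840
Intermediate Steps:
a = 12 (a = -2*6*(-1) = -12*(-1) = 12)
-40*a*(-8) = -40*12*(-8) = -480*(-8) = 3840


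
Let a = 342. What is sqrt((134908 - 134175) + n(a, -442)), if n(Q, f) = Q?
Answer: 5*sqrt(43) ≈ 32.787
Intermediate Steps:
sqrt((134908 - 134175) + n(a, -442)) = sqrt((134908 - 134175) + 342) = sqrt(733 + 342) = sqrt(1075) = 5*sqrt(43)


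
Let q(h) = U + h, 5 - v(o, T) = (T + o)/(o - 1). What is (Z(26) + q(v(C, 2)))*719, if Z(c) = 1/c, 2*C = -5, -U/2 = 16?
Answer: -3546827/182 ≈ -19488.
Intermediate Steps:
U = -32 (U = -2*16 = -32)
C = -5/2 (C = (1/2)*(-5) = -5/2 ≈ -2.5000)
v(o, T) = 5 - (T + o)/(-1 + o) (v(o, T) = 5 - (T + o)/(o - 1) = 5 - (T + o)/(-1 + o))
q(h) = -32 + h
(Z(26) + q(v(C, 2)))*719 = (1/26 + (-32 + (-5 - 1*2 + 4*(-5/2))/(-1 - 5/2)))*719 = (1/26 + (-32 + (-5 - 2 - 10)/(-7/2)))*719 = (1/26 + (-32 - 2/7*(-17)))*719 = (1/26 + (-32 + 34/7))*719 = (1/26 - 190/7)*719 = -4933/182*719 = -3546827/182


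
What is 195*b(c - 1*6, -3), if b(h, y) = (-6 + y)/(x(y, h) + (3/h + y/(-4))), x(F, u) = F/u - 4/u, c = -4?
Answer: -35100/23 ≈ -1526.1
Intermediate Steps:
x(F, u) = -4/u + F/u
b(h, y) = (-6 + y)/(3/h - y/4 + (-4 + y)/h) (b(h, y) = (-6 + y)/((-4 + y)/h + (3/h + y/(-4))) = (-6 + y)/((-4 + y)/h + (3/h + y*(-1/4))) = (-6 + y)/((-4 + y)/h + (3/h - y/4)) = (-6 + y)/(3/h - y/4 + (-4 + y)/h))
195*b(c - 1*6, -3) = 195*(4*(-4 - 1*6)*(-6 - 3)/(-4 + 4*(-3) - 1*(-4 - 1*6)*(-3))) = 195*(4*(-4 - 6)*(-9)/(-4 - 12 - 1*(-4 - 6)*(-3))) = 195*(4*(-10)*(-9)/(-4 - 12 - 1*(-10)*(-3))) = 195*(4*(-10)*(-9)/(-4 - 12 - 30)) = 195*(4*(-10)*(-9)/(-46)) = 195*(4*(-10)*(-1/46)*(-9)) = 195*(-180/23) = -35100/23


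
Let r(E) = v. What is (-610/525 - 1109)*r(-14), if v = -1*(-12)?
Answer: -466268/35 ≈ -13322.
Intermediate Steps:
v = 12
r(E) = 12
(-610/525 - 1109)*r(-14) = (-610/525 - 1109)*12 = (-610*1/525 - 1109)*12 = (-122/105 - 1109)*12 = -116567/105*12 = -466268/35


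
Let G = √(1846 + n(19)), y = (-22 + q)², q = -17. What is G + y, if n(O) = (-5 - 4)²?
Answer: 1521 + √1927 ≈ 1564.9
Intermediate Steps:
y = 1521 (y = (-22 - 17)² = (-39)² = 1521)
n(O) = 81 (n(O) = (-9)² = 81)
G = √1927 (G = √(1846 + 81) = √1927 ≈ 43.898)
G + y = √1927 + 1521 = 1521 + √1927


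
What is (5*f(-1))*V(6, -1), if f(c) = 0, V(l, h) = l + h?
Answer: 0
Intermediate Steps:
V(l, h) = h + l
(5*f(-1))*V(6, -1) = (5*0)*(-1 + 6) = 0*5 = 0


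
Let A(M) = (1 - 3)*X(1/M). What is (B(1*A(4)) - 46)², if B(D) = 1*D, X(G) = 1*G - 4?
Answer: 5929/4 ≈ 1482.3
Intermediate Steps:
X(G) = -4 + G (X(G) = G - 4 = -4 + G)
A(M) = 8 - 2/M (A(M) = (1 - 3)*(-4 + 1/M) = -2*(-4 + 1/M) = 8 - 2/M)
B(D) = D
(B(1*A(4)) - 46)² = (1*(8 - 2/4) - 46)² = (1*(8 - 2*¼) - 46)² = (1*(8 - ½) - 46)² = (1*(15/2) - 46)² = (15/2 - 46)² = (-77/2)² = 5929/4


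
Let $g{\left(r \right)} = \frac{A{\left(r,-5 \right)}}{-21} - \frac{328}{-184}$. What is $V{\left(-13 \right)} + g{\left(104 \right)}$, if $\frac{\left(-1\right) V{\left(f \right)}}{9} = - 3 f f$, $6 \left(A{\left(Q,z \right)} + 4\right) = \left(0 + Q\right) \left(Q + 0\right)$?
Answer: $\frac{6490262}{1449} \approx 4479.1$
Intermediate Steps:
$A{\left(Q,z \right)} = -4 + \frac{Q^{2}}{6}$ ($A{\left(Q,z \right)} = -4 + \frac{\left(0 + Q\right) \left(Q + 0\right)}{6} = -4 + \frac{Q Q}{6} = -4 + \frac{Q^{2}}{6}$)
$V{\left(f \right)} = 27 f^{2}$ ($V{\left(f \right)} = - 9 - 3 f f = - 9 \left(- 3 f^{2}\right) = 27 f^{2}$)
$g{\left(r \right)} = \frac{953}{483} - \frac{r^{2}}{126}$ ($g{\left(r \right)} = \frac{-4 + \frac{r^{2}}{6}}{-21} - \frac{328}{-184} = \left(-4 + \frac{r^{2}}{6}\right) \left(- \frac{1}{21}\right) - - \frac{41}{23} = \left(\frac{4}{21} - \frac{r^{2}}{126}\right) + \frac{41}{23} = \frac{953}{483} - \frac{r^{2}}{126}$)
$V{\left(-13 \right)} + g{\left(104 \right)} = 27 \left(-13\right)^{2} + \left(\frac{953}{483} - \frac{104^{2}}{126}\right) = 27 \cdot 169 + \left(\frac{953}{483} - \frac{5408}{63}\right) = 4563 + \left(\frac{953}{483} - \frac{5408}{63}\right) = 4563 - \frac{121525}{1449} = \frac{6490262}{1449}$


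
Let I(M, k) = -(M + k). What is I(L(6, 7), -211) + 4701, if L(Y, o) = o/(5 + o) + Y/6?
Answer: 58925/12 ≈ 4910.4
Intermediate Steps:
L(Y, o) = Y/6 + o/(5 + o) (L(Y, o) = o/(5 + o) + Y*(1/6) = o/(5 + o) + Y/6 = Y/6 + o/(5 + o))
I(M, k) = -M - k
I(L(6, 7), -211) + 4701 = (-(5*6 + 6*7 + 6*7)/(6*(5 + 7)) - 1*(-211)) + 4701 = (-(30 + 42 + 42)/(6*12) + 211) + 4701 = (-114/(6*12) + 211) + 4701 = (-1*19/12 + 211) + 4701 = (-19/12 + 211) + 4701 = 2513/12 + 4701 = 58925/12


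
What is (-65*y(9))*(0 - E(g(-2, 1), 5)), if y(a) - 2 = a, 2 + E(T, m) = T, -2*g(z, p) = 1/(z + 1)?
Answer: -2145/2 ≈ -1072.5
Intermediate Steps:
g(z, p) = -1/(2*(1 + z)) (g(z, p) = -1/(2*(z + 1)) = -1/(2*(1 + z)))
E(T, m) = -2 + T
y(a) = 2 + a
(-65*y(9))*(0 - E(g(-2, 1), 5)) = (-65*(2 + 9))*(0 - (-2 - 1/(2 + 2*(-2)))) = (-65*11)*(0 - (-2 - 1/(2 - 4))) = -715*(0 - (-2 - 1/(-2))) = -715*(0 - (-2 - 1*(-1/2))) = -715*(0 - (-2 + 1/2)) = -715*(0 - 1*(-3/2)) = -715*(0 + 3/2) = -715*3/2 = -2145/2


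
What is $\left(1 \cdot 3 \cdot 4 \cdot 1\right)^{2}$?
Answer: $144$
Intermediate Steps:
$\left(1 \cdot 3 \cdot 4 \cdot 1\right)^{2} = \left(3 \cdot 4 \cdot 1\right)^{2} = \left(12 \cdot 1\right)^{2} = 12^{2} = 144$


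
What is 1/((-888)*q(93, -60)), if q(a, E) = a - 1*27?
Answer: -1/58608 ≈ -1.7063e-5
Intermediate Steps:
q(a, E) = -27 + a (q(a, E) = a - 27 = -27 + a)
1/((-888)*q(93, -60)) = 1/((-888)*(-27 + 93)) = -1/888/66 = -1/888*1/66 = -1/58608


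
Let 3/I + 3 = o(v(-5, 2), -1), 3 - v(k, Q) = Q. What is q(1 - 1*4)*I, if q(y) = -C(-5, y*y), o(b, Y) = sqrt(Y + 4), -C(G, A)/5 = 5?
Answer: -75/2 - 25*sqrt(3)/2 ≈ -59.151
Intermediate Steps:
v(k, Q) = 3 - Q
C(G, A) = -25 (C(G, A) = -5*5 = -25)
o(b, Y) = sqrt(4 + Y)
I = 3/(-3 + sqrt(3)) (I = 3/(-3 + sqrt(4 - 1)) = 3/(-3 + sqrt(3)) ≈ -2.3660)
q(y) = 25 (q(y) = -1*(-25) = 25)
q(1 - 1*4)*I = 25*(-3/2 - sqrt(3)/2) = -75/2 - 25*sqrt(3)/2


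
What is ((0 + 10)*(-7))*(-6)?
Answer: 420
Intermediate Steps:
((0 + 10)*(-7))*(-6) = (10*(-7))*(-6) = -70*(-6) = 420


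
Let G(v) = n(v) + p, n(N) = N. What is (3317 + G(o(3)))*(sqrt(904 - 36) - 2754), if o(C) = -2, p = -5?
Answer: -9115740 + 6620*sqrt(217) ≈ -9.0182e+6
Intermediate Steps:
G(v) = -5 + v (G(v) = v - 5 = -5 + v)
(3317 + G(o(3)))*(sqrt(904 - 36) - 2754) = (3317 + (-5 - 2))*(sqrt(904 - 36) - 2754) = (3317 - 7)*(sqrt(868) - 2754) = 3310*(2*sqrt(217) - 2754) = 3310*(-2754 + 2*sqrt(217)) = -9115740 + 6620*sqrt(217)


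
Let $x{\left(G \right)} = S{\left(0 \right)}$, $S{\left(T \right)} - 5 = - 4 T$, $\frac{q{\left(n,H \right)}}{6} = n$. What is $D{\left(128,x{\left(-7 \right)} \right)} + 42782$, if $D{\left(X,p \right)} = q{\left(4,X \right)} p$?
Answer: $42902$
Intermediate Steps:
$q{\left(n,H \right)} = 6 n$
$S{\left(T \right)} = 5 - 4 T$
$x{\left(G \right)} = 5$ ($x{\left(G \right)} = 5 - 0 = 5 + 0 = 5$)
$D{\left(X,p \right)} = 24 p$ ($D{\left(X,p \right)} = 6 \cdot 4 p = 24 p$)
$D{\left(128,x{\left(-7 \right)} \right)} + 42782 = 24 \cdot 5 + 42782 = 120 + 42782 = 42902$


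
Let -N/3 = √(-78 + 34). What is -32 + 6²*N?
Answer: -32 - 216*I*√11 ≈ -32.0 - 716.39*I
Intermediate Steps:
N = -6*I*√11 (N = -3*√(-78 + 34) = -6*I*√11 ≈ -19.9*I)
-32 + 6²*N = -32 + 6²*(-6*I*√11) = -32 + 36*(-6*I*√11) = -32 - 216*I*√11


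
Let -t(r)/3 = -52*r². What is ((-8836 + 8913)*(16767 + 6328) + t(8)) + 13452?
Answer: 1801751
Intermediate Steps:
t(r) = 156*r² (t(r) = -(-156)*r² = 156*r²)
((-8836 + 8913)*(16767 + 6328) + t(8)) + 13452 = ((-8836 + 8913)*(16767 + 6328) + 156*8²) + 13452 = (77*23095 + 156*64) + 13452 = (1778315 + 9984) + 13452 = 1788299 + 13452 = 1801751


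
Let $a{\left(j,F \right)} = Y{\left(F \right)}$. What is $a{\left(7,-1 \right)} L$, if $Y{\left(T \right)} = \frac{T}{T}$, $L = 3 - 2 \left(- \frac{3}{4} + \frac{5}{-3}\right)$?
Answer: $\frac{47}{6} \approx 7.8333$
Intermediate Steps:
$L = \frac{47}{6}$ ($L = 3 - 2 \left(\left(-3\right) \frac{1}{4} + 5 \left(- \frac{1}{3}\right)\right) = 3 - 2 \left(- \frac{3}{4} - \frac{5}{3}\right) = 3 - - \frac{29}{6} = 3 + \frac{29}{6} = \frac{47}{6} \approx 7.8333$)
$Y{\left(T \right)} = 1$
$a{\left(j,F \right)} = 1$
$a{\left(7,-1 \right)} L = 1 \cdot \frac{47}{6} = \frac{47}{6}$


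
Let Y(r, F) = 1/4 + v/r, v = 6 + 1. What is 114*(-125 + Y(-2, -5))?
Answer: -29241/2 ≈ -14621.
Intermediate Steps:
v = 7
Y(r, F) = ¼ + 7/r (Y(r, F) = 1/4 + 7/r = 1*(¼) + 7/r = ¼ + 7/r)
114*(-125 + Y(-2, -5)) = 114*(-125 + (¼)*(28 - 2)/(-2)) = 114*(-125 + (¼)*(-½)*26) = 114*(-125 - 13/4) = 114*(-513/4) = -29241/2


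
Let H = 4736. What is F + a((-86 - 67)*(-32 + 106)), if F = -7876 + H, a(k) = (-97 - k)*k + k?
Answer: -127103912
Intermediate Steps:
a(k) = k + k*(-97 - k) (a(k) = k*(-97 - k) + k = k + k*(-97 - k))
F = -3140 (F = -7876 + 4736 = -3140)
F + a((-86 - 67)*(-32 + 106)) = -3140 - (-86 - 67)*(-32 + 106)*(96 + (-86 - 67)*(-32 + 106)) = -3140 - (-153*74)*(96 - 153*74) = -3140 - 1*(-11322)*(96 - 11322) = -3140 - 1*(-11322)*(-11226) = -3140 - 127100772 = -127103912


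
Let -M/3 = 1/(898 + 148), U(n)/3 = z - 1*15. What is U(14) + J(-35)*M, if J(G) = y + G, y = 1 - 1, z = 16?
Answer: 3243/1046 ≈ 3.1004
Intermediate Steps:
y = 0
U(n) = 3 (U(n) = 3*(16 - 1*15) = 3*(16 - 15) = 3*1 = 3)
J(G) = G (J(G) = 0 + G = G)
M = -3/1046 (M = -3/(898 + 148) = -3/1046 ≈ -0.0028681)
U(14) + J(-35)*M = 3 - 35*(-3/1046) = 3 + 105/1046 = 3243/1046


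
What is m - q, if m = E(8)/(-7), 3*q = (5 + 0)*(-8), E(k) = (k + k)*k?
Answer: -104/21 ≈ -4.9524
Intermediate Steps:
E(k) = 2*k**2 (E(k) = (2*k)*k = 2*k**2)
q = -40/3 (q = ((5 + 0)*(-8))/3 = (5*(-8))/3 = (1/3)*(-40) = -40/3 ≈ -13.333)
m = -128/7 (m = (2*8**2)/(-7) = (2*64)*(-1/7) = 128*(-1/7) = -128/7 ≈ -18.286)
m - q = -128/7 - 1*(-40/3) = -128/7 + 40/3 = -104/21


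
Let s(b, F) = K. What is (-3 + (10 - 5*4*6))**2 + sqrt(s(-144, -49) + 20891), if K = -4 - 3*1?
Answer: 12769 + 2*sqrt(5221) ≈ 12914.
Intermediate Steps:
K = -7 (K = -4 - 3 = -7)
s(b, F) = -7
(-3 + (10 - 5*4*6))**2 + sqrt(s(-144, -49) + 20891) = (-3 + (10 - 5*4*6))**2 + sqrt(-7 + 20891) = (-3 + (10 - 20*6))**2 + sqrt(20884) = (-3 + (10 - 1*120))**2 + 2*sqrt(5221) = (-3 + (10 - 120))**2 + 2*sqrt(5221) = (-3 - 110)**2 + 2*sqrt(5221) = (-113)**2 + 2*sqrt(5221) = 12769 + 2*sqrt(5221)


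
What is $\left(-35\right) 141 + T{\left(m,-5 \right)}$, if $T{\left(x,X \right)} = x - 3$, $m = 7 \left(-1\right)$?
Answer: $-4945$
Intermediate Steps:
$m = -7$
$T{\left(x,X \right)} = -3 + x$
$\left(-35\right) 141 + T{\left(m,-5 \right)} = \left(-35\right) 141 - 10 = -4935 - 10 = -4945$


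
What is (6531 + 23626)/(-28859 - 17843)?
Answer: -30157/46702 ≈ -0.64573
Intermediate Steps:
(6531 + 23626)/(-28859 - 17843) = 30157/(-46702) = 30157*(-1/46702) = -30157/46702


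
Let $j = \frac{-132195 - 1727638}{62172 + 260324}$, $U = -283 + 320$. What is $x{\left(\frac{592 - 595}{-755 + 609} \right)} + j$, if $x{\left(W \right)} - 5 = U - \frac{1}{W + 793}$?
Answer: $\frac{1352853784803}{37338909376} \approx 36.232$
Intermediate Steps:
$U = 37$
$x{\left(W \right)} = 42 - \frac{1}{793 + W}$ ($x{\left(W \right)} = 5 + \left(37 - \frac{1}{W + 793}\right) = 5 + \left(37 - \frac{1}{793 + W}\right) = 42 - \frac{1}{793 + W}$)
$j = - \frac{1859833}{322496} \approx -5.767$
$x{\left(\frac{592 - 595}{-755 + 609} \right)} + j = \frac{33305 + 42 \frac{592 - 595}{-755 + 609}}{793 + \frac{592 - 595}{-755 + 609}} - \frac{1859833}{322496} = \frac{33305 + 42 \left(- \frac{3}{-146}\right)}{793 - \frac{3}{-146}} - \frac{1859833}{322496} = \frac{33305 + 42 \left(\left(-3\right) \left(- \frac{1}{146}\right)\right)}{793 - - \frac{3}{146}} - \frac{1859833}{322496} = \frac{33305 + 42 \cdot \frac{3}{146}}{793 + \frac{3}{146}} - \frac{1859833}{322496} = \frac{33305 + \frac{63}{73}}{\frac{115781}{146}} - \frac{1859833}{322496} = \frac{146}{115781} \cdot \frac{2431328}{73} - \frac{1859833}{322496} = \frac{4862656}{115781} - \frac{1859833}{322496} = \frac{1352853784803}{37338909376}$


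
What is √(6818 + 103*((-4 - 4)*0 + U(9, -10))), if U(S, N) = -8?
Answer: 9*√74 ≈ 77.421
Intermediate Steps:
√(6818 + 103*((-4 - 4)*0 + U(9, -10))) = √(6818 + 103*((-4 - 4)*0 - 8)) = √(6818 + 103*(-8*0 - 8)) = √(6818 + 103*(0 - 8)) = √(6818 + 103*(-8)) = √(6818 - 824) = √5994 = 9*√74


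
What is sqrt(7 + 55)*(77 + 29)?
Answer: 106*sqrt(62) ≈ 834.64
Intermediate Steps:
sqrt(7 + 55)*(77 + 29) = sqrt(62)*106 = 106*sqrt(62)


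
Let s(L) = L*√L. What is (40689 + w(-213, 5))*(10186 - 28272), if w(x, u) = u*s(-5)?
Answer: -735901254 + 452150*I*√5 ≈ -7.359e+8 + 1.011e+6*I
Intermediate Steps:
s(L) = L^(3/2)
w(x, u) = -5*I*u*√5 (w(x, u) = u*(-5)^(3/2) = u*(-5*I*√5) = -5*I*u*√5)
(40689 + w(-213, 5))*(10186 - 28272) = (40689 - 5*I*5*√5)*(10186 - 28272) = (40689 - 25*I*√5)*(-18086) = -735901254 + 452150*I*√5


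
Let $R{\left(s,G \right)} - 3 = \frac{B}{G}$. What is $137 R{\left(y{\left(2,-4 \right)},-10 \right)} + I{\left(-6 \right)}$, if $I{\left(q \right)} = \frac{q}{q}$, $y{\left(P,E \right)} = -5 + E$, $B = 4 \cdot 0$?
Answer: $412$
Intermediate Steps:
$B = 0$
$R{\left(s,G \right)} = 3$ ($R{\left(s,G \right)} = 3 + \frac{0}{G} = 3 + 0 = 3$)
$I{\left(q \right)} = 1$
$137 R{\left(y{\left(2,-4 \right)},-10 \right)} + I{\left(-6 \right)} = 137 \cdot 3 + 1 = 411 + 1 = 412$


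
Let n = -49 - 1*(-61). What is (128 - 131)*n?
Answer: -36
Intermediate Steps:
n = 12 (n = -49 + 61 = 12)
(128 - 131)*n = (128 - 131)*12 = -3*12 = -36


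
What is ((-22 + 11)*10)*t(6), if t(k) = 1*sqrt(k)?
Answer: -110*sqrt(6) ≈ -269.44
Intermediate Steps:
t(k) = sqrt(k)
((-22 + 11)*10)*t(6) = ((-22 + 11)*10)*sqrt(6) = (-11*10)*sqrt(6) = -110*sqrt(6)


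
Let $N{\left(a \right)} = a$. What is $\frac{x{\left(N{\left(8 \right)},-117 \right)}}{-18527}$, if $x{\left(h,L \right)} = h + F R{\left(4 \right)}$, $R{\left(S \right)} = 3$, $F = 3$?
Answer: $- \frac{17}{18527} \approx -0.00091758$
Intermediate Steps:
$x{\left(h,L \right)} = 9 + h$ ($x{\left(h,L \right)} = h + 3 \cdot 3 = h + 9 = 9 + h$)
$\frac{x{\left(N{\left(8 \right)},-117 \right)}}{-18527} = \frac{9 + 8}{-18527} = 17 \left(- \frac{1}{18527}\right) = - \frac{17}{18527}$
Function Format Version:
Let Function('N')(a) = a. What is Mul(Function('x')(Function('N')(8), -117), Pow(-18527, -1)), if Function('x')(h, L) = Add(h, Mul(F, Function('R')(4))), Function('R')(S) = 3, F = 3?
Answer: Rational(-17, 18527) ≈ -0.00091758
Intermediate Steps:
Function('x')(h, L) = Add(9, h) (Function('x')(h, L) = Add(h, Mul(3, 3)) = Add(h, 9) = Add(9, h))
Mul(Function('x')(Function('N')(8), -117), Pow(-18527, -1)) = Mul(Add(9, 8), Pow(-18527, -1)) = Mul(17, Rational(-1, 18527)) = Rational(-17, 18527)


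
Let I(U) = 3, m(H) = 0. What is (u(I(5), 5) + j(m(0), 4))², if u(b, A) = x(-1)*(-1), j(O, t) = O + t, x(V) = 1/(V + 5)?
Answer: 225/16 ≈ 14.063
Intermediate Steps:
x(V) = 1/(5 + V)
u(b, A) = -¼ (u(b, A) = -1/(5 - 1) = -1/4 = (¼)*(-1) = -¼)
(u(I(5), 5) + j(m(0), 4))² = (-¼ + (0 + 4))² = (-¼ + 4)² = (15/4)² = 225/16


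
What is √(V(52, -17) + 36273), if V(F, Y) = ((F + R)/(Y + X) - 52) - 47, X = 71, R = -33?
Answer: √11720490/18 ≈ 190.20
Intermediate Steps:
V(F, Y) = -99 + (-33 + F)/(71 + Y) (V(F, Y) = ((F - 33)/(Y + 71) - 52) - 47 = ((-33 + F)/(71 + Y) - 52) - 47 = (-52 + (-33 + F)/(71 + Y)) - 47 = -99 + (-33 + F)/(71 + Y))
√(V(52, -17) + 36273) = √((-7062 + 52 - 99*(-17))/(71 - 17) + 36273) = √((-7062 + 52 + 1683)/54 + 36273) = √((1/54)*(-5327) + 36273) = √(-5327/54 + 36273) = √(1953415/54) = √11720490/18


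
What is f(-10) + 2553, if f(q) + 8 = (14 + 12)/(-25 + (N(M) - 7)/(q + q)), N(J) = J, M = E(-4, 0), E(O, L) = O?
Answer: 1243985/489 ≈ 2543.9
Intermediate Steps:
M = -4
f(q) = -8 + 26/(-25 - 11/(2*q)) (f(q) = -8 + (14 + 12)/(-25 + (-4 - 7)/(q + q)) = -8 + 26/(-25 - 11*1/(2*q)) = -8 + 26/(-25 - 11/(2*q)))
f(-10) + 2553 = 4*(-22 - 113*(-10))/(11 + 50*(-10)) + 2553 = 4*(-22 + 1130)/(11 - 500) + 2553 = 4*1108/(-489) + 2553 = 4*(-1/489)*1108 + 2553 = -4432/489 + 2553 = 1243985/489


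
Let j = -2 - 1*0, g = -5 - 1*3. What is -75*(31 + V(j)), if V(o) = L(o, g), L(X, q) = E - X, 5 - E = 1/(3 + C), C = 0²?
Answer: -2825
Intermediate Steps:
C = 0
g = -8 (g = -5 - 3 = -8)
j = -2 (j = -2 + 0 = -2)
E = 14/3 (E = 5 - 1/(3 + 0) = 5 - 1/3 = 5 - 1*⅓ = 5 - ⅓ = 14/3 ≈ 4.6667)
L(X, q) = 14/3 - X
V(o) = 14/3 - o
-75*(31 + V(j)) = -75*(31 + (14/3 - 1*(-2))) = -75*(31 + (14/3 + 2)) = -75*(31 + 20/3) = -75*113/3 = -2825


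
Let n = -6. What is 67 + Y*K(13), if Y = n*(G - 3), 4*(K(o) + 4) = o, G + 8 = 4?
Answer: 71/2 ≈ 35.500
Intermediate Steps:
G = -4 (G = -8 + 4 = -4)
K(o) = -4 + o/4
Y = 42 (Y = -6*(-4 - 3) = -6*(-7) = 42)
67 + Y*K(13) = 67 + 42*(-4 + (¼)*13) = 67 + 42*(-4 + 13/4) = 67 + 42*(-¾) = 67 - 63/2 = 71/2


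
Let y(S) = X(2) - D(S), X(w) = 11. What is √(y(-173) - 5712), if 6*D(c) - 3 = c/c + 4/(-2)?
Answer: 4*I*√3207/3 ≈ 75.507*I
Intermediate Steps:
D(c) = ⅓ (D(c) = ½ + (c/c + 4/(-2))/6 = ½ + (1 + 4*(-½))/6 = ½ + (1 - 2)/6 = ½ + (⅙)*(-1) = ½ - ⅙ = ⅓)
y(S) = 32/3 (y(S) = 11 - 1*⅓ = 11 - ⅓ = 32/3)
√(y(-173) - 5712) = √(32/3 - 5712) = √(-17104/3) = 4*I*√3207/3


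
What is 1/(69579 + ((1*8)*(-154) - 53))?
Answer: 1/68294 ≈ 1.4643e-5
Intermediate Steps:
1/(69579 + ((1*8)*(-154) - 53)) = 1/(69579 + (8*(-154) - 53)) = 1/(69579 + (-1232 - 53)) = 1/(69579 - 1285) = 1/68294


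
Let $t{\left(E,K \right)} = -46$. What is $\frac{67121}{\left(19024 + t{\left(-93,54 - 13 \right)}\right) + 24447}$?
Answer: $\frac{67121}{43425} \approx 1.5457$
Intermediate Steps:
$\frac{67121}{\left(19024 + t{\left(-93,54 - 13 \right)}\right) + 24447} = \frac{67121}{\left(19024 - 46\right) + 24447} = \frac{67121}{18978 + 24447} = \frac{67121}{43425}$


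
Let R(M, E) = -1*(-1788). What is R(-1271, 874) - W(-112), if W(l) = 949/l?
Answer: 201205/112 ≈ 1796.5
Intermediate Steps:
R(M, E) = 1788
R(-1271, 874) - W(-112) = 1788 - 949/(-112) = 1788 - 949*(-1)/112 = 1788 - 1*(-949/112) = 1788 + 949/112 = 201205/112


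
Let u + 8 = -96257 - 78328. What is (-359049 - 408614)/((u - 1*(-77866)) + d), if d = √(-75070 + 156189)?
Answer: 74253739001/9356031410 + 767663*√81119/9356031410 ≈ 7.9598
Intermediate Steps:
u = -174593 (u = -8 + (-96257 - 78328) = -8 - 174585 = -174593)
d = √81119 ≈ 284.81
(-359049 - 408614)/((u - 1*(-77866)) + d) = (-359049 - 408614)/((-174593 - 1*(-77866)) + √81119) = -767663/((-174593 + 77866) + √81119) = -767663/(-96727 + √81119)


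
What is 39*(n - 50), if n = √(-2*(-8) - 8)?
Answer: -1950 + 78*√2 ≈ -1839.7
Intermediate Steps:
n = 2*√2 (n = √(16 - 8) = √8 = 2*√2 ≈ 2.8284)
39*(n - 50) = 39*(2*√2 - 50) = 39*(-50 + 2*√2) = -1950 + 78*√2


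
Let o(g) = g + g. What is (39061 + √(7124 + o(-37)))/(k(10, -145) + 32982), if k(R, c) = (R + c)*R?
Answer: 39061/31632 + 5*√282/31632 ≈ 1.2375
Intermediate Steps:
k(R, c) = R*(R + c)
o(g) = 2*g
(39061 + √(7124 + o(-37)))/(k(10, -145) + 32982) = (39061 + √(7124 + 2*(-37)))/(10*(10 - 145) + 32982) = (39061 + √(7124 - 74))/(10*(-135) + 32982) = (39061 + √7050)/(-1350 + 32982) = (39061 + 5*√282)/31632 = (39061 + 5*√282)*(1/31632) = 39061/31632 + 5*√282/31632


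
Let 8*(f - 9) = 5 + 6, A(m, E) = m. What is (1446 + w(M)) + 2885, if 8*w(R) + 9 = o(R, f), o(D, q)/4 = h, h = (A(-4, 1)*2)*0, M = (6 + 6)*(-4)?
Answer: 34639/8 ≈ 4329.9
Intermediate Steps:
M = -48 (M = 12*(-4) = -48)
f = 83/8 (f = 9 + (5 + 6)/8 = 9 + (⅛)*11 = 9 + 11/8 = 83/8 ≈ 10.375)
h = 0 (h = -4*2*0 = -8*0 = 0)
o(D, q) = 0 (o(D, q) = 4*0 = 0)
w(R) = -9/8 (w(R) = -9/8 + (⅛)*0 = -9/8 + 0 = -9/8)
(1446 + w(M)) + 2885 = (1446 - 9/8) + 2885 = 11559/8 + 2885 = 34639/8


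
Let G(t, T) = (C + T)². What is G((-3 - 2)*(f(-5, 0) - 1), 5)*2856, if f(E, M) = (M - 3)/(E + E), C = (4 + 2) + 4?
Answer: 642600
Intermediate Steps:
C = 10 (C = 6 + 4 = 10)
f(E, M) = (-3 + M)/(2*E) (f(E, M) = (-3 + M)/((2*E)) = (-3 + M)*(1/(2*E)) = (-3 + M)/(2*E))
G(t, T) = (10 + T)²
G((-3 - 2)*(f(-5, 0) - 1), 5)*2856 = (10 + 5)²*2856 = 15²*2856 = 225*2856 = 642600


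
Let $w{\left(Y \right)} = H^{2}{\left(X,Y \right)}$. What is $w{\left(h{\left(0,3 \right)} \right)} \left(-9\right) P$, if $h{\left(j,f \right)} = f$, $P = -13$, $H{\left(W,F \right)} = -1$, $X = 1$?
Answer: $117$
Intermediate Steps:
$w{\left(Y \right)} = 1$ ($w{\left(Y \right)} = \left(-1\right)^{2} = 1$)
$w{\left(h{\left(0,3 \right)} \right)} \left(-9\right) P = 1 \left(-9\right) \left(-13\right) = \left(-9\right) \left(-13\right) = 117$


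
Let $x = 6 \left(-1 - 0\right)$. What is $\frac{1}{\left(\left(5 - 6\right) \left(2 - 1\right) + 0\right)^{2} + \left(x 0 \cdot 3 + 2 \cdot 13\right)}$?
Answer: $\frac{1}{27} \approx 0.037037$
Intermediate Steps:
$x = -6$ ($x = 6 \left(-1 + 0\right) = 6 \left(-1\right) = -6$)
$\frac{1}{\left(\left(5 - 6\right) \left(2 - 1\right) + 0\right)^{2} + \left(x 0 \cdot 3 + 2 \cdot 13\right)} = \frac{1}{\left(\left(5 - 6\right) \left(2 - 1\right) + 0\right)^{2} + \left(\left(-6\right) 0 \cdot 3 + 2 \cdot 13\right)} = \frac{1}{\left(\left(-1\right) 1 + 0\right)^{2} + \left(0 \cdot 3 + 26\right)} = \frac{1}{\left(-1 + 0\right)^{2} + \left(0 + 26\right)} = \frac{1}{\left(-1\right)^{2} + 26} = \frac{1}{1 + 26} = \frac{1}{27}$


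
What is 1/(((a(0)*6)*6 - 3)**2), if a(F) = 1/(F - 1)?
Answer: 1/1521 ≈ 0.00065746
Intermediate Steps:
a(F) = 1/(-1 + F)
1/(((a(0)*6)*6 - 3)**2) = 1/(((6/(-1 + 0))*6 - 3)**2) = 1/(((6/(-1))*6 - 3)**2) = 1/((-1*6*6 - 3)**2) = 1/((-6*6 - 3)**2) = 1/((-36 - 3)**2) = 1/((-39)**2) = 1/1521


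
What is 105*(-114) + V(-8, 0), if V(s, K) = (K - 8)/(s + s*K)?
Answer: -11969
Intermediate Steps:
V(s, K) = (-8 + K)/(s + K*s)
105*(-114) + V(-8, 0) = 105*(-114) + (-8 + 0)/((-8)*(1 + 0)) = -11970 - ⅛*(-8)/1 = -11970 - ⅛*1*(-8) = -11970 + 1 = -11969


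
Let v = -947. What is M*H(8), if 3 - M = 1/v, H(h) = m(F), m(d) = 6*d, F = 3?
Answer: 51156/947 ≈ 54.019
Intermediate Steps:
H(h) = 18 (H(h) = 6*3 = 18)
M = 2842/947 (M = 3 - 1/(-947) = 3 - 1*(-1/947) = 3 + 1/947 = 2842/947 ≈ 3.0011)
M*H(8) = (2842/947)*18 = 51156/947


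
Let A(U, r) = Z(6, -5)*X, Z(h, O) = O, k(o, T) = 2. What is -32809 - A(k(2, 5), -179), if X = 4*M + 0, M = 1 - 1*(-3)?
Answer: -32729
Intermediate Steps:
M = 4 (M = 1 + 3 = 4)
X = 16 (X = 4*4 + 0 = 16 + 0 = 16)
A(U, r) = -80 (A(U, r) = -5*16 = -80)
-32809 - A(k(2, 5), -179) = -32809 - 1*(-80) = -32809 + 80 = -32729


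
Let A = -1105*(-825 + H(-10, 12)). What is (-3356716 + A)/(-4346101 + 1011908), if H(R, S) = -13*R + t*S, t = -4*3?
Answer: 2429621/3334193 ≈ 0.72870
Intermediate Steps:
t = -12
H(R, S) = -13*R - 12*S
A = 927095 (A = -1105*(-825 + (-13*(-10) - 12*12)) = -1105*(-825 + (130 - 144)) = -1105*(-825 - 14) = -1105*(-839) = 927095)
(-3356716 + A)/(-4346101 + 1011908) = (-3356716 + 927095)/(-4346101 + 1011908) = -2429621/(-3334193) = -2429621*(-1/3334193) = 2429621/3334193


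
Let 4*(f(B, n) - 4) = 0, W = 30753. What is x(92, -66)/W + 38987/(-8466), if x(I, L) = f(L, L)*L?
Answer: -7850995/1701666 ≈ -4.6137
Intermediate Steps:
f(B, n) = 4 (f(B, n) = 4 + (¼)*0 = 4 + 0 = 4)
x(I, L) = 4*L
x(92, -66)/W + 38987/(-8466) = (4*(-66))/30753 + 38987/(-8466) = -264*1/30753 + 38987*(-1/8466) = -88/10251 - 38987/8466 = -7850995/1701666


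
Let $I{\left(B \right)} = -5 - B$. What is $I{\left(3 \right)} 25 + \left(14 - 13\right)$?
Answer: $-199$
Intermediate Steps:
$I{\left(3 \right)} 25 + \left(14 - 13\right) = \left(-5 - 3\right) 25 + \left(14 - 13\right) = \left(-8\right) 25 + 1 = -200 + 1 = -199$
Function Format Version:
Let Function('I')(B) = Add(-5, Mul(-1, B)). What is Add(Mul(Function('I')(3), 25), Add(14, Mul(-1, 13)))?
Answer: -199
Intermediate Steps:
Add(Mul(Function('I')(3), 25), Add(14, Mul(-1, 13))) = Add(Mul(Add(-5, Mul(-1, 3)), 25), Add(14, Mul(-1, 13))) = Add(Mul(Add(-5, -3), 25), Add(14, -13)) = Add(Mul(-8, 25), 1) = Add(-200, 1) = -199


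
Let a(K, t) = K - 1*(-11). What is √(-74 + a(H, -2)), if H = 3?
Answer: 2*I*√15 ≈ 7.746*I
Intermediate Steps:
a(K, t) = 11 + K (a(K, t) = K + 11 = 11 + K)
√(-74 + a(H, -2)) = √(-74 + (11 + 3)) = √(-74 + 14) = √(-60) = 2*I*√15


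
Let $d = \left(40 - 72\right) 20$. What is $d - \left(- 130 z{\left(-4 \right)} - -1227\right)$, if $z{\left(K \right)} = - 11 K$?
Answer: $3853$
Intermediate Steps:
$d = -640$ ($d = \left(-32\right) 20 = -640$)
$d - \left(- 130 z{\left(-4 \right)} - -1227\right) = -640 - \left(- 130 \left(\left(-11\right) \left(-4\right)\right) - -1227\right) = -640 - \left(\left(-130\right) 44 + 1227\right) = -640 - \left(-5720 + 1227\right) = -640 - -4493 = -640 + 4493 = 3853$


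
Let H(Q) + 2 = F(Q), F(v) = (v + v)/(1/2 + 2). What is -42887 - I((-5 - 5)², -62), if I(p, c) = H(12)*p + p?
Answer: -43747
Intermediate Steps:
F(v) = 4*v/5 (F(v) = (2*v)/(½ + 2) = (2*v)/(5/2) = (2*v)*(⅖) = 4*v/5)
H(Q) = -2 + 4*Q/5
I(p, c) = 43*p/5 (I(p, c) = (-2 + (⅘)*12)*p + p = (-2 + 48/5)*p + p = 38*p/5 + p = 43*p/5)
-42887 - I((-5 - 5)², -62) = -42887 - 43*(-5 - 5)²/5 = -42887 - 43*(-10)²/5 = -42887 - 43*100/5 = -42887 - 1*860 = -42887 - 860 = -43747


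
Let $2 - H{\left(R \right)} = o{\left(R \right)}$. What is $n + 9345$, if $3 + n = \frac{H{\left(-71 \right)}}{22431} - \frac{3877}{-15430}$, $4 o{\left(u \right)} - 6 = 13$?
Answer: $\frac{6466899250829}{692220660} \approx 9342.3$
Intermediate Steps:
$o{\left(u \right)} = \frac{19}{4}$ ($o{\left(u \right)} = \frac{3}{2} + \frac{1}{4} \cdot 13 = \frac{3}{2} + \frac{13}{4} = \frac{19}{4}$)
$H{\left(R \right)} = - \frac{11}{4}$ ($H{\left(R \right)} = 2 - \frac{19}{4} = - \frac{11}{4}$)
$n = - \frac{1902816871}{692220660}$ ($n = -3 - \left(- \frac{3877}{15430} + \frac{11}{89724}\right) = -3 - - \frac{173845109}{692220660} = -3 + \left(- \frac{11}{89724} + \frac{3877}{15430}\right) = -3 + \frac{173845109}{692220660} = - \frac{1902816871}{692220660} \approx -2.7489$)
$n + 9345 = - \frac{1902816871}{692220660} + 9345 = \frac{6466899250829}{692220660}$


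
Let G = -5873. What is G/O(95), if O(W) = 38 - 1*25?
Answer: -5873/13 ≈ -451.77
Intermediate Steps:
O(W) = 13 (O(W) = 38 - 25 = 13)
G/O(95) = -5873/13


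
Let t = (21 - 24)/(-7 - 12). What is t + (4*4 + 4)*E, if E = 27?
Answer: 10263/19 ≈ 540.16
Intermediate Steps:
t = 3/19 (t = -3/(-19) = -3*(-1/19) = 3/19 ≈ 0.15789)
t + (4*4 + 4)*E = 3/19 + (4*4 + 4)*27 = 3/19 + (16 + 4)*27 = 3/19 + 20*27 = 3/19 + 540 = 10263/19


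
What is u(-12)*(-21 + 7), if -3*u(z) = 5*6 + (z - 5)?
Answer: 182/3 ≈ 60.667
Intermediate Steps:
u(z) = -25/3 - z/3 (u(z) = -(5*6 + (z - 5))/3 = -(30 + (-5 + z))/3 = -(25 + z)/3 = -25/3 - z/3)
u(-12)*(-21 + 7) = (-25/3 - 1/3*(-12))*(-21 + 7) = (-25/3 + 4)*(-14) = -13/3*(-14) = 182/3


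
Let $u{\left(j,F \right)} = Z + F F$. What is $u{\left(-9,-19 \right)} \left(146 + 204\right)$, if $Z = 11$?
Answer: $130200$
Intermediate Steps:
$u{\left(j,F \right)} = 11 + F^{2}$ ($u{\left(j,F \right)} = 11 + F F = 11 + F^{2}$)
$u{\left(-9,-19 \right)} \left(146 + 204\right) = \left(11 + \left(-19\right)^{2}\right) \left(146 + 204\right) = \left(11 + 361\right) 350 = 372 \cdot 350 = 130200$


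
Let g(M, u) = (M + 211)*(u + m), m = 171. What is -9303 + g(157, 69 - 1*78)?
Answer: 50313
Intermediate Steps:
g(M, u) = (171 + u)*(211 + M) (g(M, u) = (M + 211)*(u + 171) = (211 + M)*(171 + u) = (171 + u)*(211 + M))
-9303 + g(157, 69 - 1*78) = -9303 + (36081 + 171*157 + 211*(69 - 1*78) + 157*(69 - 1*78)) = -9303 + (36081 + 26847 + 211*(69 - 78) + 157*(69 - 78)) = -9303 + (36081 + 26847 + 211*(-9) + 157*(-9)) = -9303 + (36081 + 26847 - 1899 - 1413) = -9303 + 59616 = 50313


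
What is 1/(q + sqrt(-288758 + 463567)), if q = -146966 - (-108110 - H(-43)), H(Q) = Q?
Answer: -38899/1512957392 - sqrt(174809)/1512957392 ≈ -2.5987e-5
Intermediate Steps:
q = -38899 (q = -146966 - (-108110 - 1*(-43)) = -146966 - (-108110 + 43) = -146966 - 1*(-108067) = -146966 + 108067 = -38899)
1/(q + sqrt(-288758 + 463567)) = 1/(-38899 + sqrt(-288758 + 463567)) = 1/(-38899 + sqrt(174809))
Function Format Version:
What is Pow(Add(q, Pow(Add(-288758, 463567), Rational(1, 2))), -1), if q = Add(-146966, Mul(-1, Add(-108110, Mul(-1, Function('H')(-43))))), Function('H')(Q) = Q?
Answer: Add(Rational(-38899, 1512957392), Mul(Rational(-1, 1512957392), Pow(174809, Rational(1, 2)))) ≈ -2.5987e-5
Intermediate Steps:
q = -38899 (q = Add(-146966, Mul(-1, Add(-108110, Mul(-1, -43)))) = Add(-146966, Mul(-1, Add(-108110, 43))) = Add(-146966, Mul(-1, -108067)) = Add(-146966, 108067) = -38899)
Pow(Add(q, Pow(Add(-288758, 463567), Rational(1, 2))), -1) = Pow(Add(-38899, Pow(Add(-288758, 463567), Rational(1, 2))), -1) = Pow(Add(-38899, Pow(174809, Rational(1, 2))), -1)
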